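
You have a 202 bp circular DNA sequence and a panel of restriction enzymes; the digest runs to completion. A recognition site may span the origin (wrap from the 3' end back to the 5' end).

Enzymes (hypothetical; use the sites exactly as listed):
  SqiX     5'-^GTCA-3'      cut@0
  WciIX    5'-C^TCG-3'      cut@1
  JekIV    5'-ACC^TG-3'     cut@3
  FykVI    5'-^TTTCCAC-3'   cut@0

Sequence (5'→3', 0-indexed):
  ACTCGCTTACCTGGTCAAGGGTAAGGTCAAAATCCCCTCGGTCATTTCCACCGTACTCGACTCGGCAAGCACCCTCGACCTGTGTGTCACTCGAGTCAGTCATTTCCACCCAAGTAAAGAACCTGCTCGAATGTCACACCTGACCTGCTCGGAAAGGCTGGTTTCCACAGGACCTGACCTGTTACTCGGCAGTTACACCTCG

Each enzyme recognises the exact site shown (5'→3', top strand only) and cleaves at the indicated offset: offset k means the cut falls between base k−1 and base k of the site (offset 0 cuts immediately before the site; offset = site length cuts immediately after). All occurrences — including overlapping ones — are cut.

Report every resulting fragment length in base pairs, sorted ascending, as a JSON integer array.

[2,3,3,3,4,4,4,4,5,5,5,5,5,5,6,6,6,8,9,12,12,12,13,13,13,14,21]

Per-enzyme occurrences:
  SqiX (GTCA, off=0): starts [13, 25, 40, 85, 94, 98, 132] → cuts [13, 25, 40, 85, 94, 98, 132]
  WciIX (CTCG, off=1): starts [1, 36, 55, 60, 73, 89, 125, 147, 184, 198] → cuts [2, 37, 56, 61, 74, 90, 126, 148, 185, 199]
  JekIV (ACCTG, off=3): starts [8, 77, 120, 137, 142, 171, 176] → cuts [11, 80, 123, 140, 145, 174, 179]
  FykVI (TTTCCAC, off=0): starts [44, 102, 161] → cuts [44, 102, 161]

All cut coordinates (distinct, sorted): [2, 11, 13, 25, 37, 40, 44, 56, 61, 74, 80, 85, 90, 94, 98, 102, 123, 126, 132, 140, 145, 148, 161, 174, 179, 185, 199]

Fragments:
  2→11: 9 bp
  11→13: 2 bp
  13→25: 12 bp
  25→37: 12 bp
  37→40: 3 bp
  40→44: 4 bp
  44→56: 12 bp
  56→61: 5 bp
  61→74: 13 bp
  74→80: 6 bp
  80→85: 5 bp
  85→90: 5 bp
  90→94: 4 bp
  94→98: 4 bp
  98→102: 4 bp
  102→123: 21 bp
  123→126: 3 bp
  126→132: 6 bp
  132→140: 8 bp
  140→145: 5 bp
  145→148: 3 bp
  148→161: 13 bp
  161→174: 13 bp
  174→179: 5 bp
  179→185: 6 bp
  185→199: 14 bp
  199→2 (wrap): 202-199+2 = 5 bp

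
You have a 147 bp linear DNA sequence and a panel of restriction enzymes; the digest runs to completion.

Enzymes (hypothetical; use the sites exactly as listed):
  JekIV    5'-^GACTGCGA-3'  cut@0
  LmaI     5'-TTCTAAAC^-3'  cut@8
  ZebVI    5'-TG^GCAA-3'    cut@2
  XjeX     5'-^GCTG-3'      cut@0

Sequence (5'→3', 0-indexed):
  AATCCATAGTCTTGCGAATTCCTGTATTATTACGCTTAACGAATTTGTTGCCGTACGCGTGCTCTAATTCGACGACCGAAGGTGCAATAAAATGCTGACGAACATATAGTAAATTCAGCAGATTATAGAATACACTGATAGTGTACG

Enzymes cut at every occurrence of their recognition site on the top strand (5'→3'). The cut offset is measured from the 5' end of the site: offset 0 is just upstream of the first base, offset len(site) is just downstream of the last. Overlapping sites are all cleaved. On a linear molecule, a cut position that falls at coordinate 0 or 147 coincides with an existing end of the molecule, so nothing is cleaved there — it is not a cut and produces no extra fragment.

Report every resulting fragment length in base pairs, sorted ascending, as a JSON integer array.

Scan for sites:
  JekIV (GACTGCGA, off=0): no sites
  LmaI (TTCTAAAC, off=8): no sites
  ZebVI (TGGCAA, off=2): no sites
  XjeX GCTG/0: at [93] ⇒ [93]

All cut coordinates (distinct, sorted): [93]

Fragment lengths:
  [0,93): 93 bp
  [93,147): 54 bp

[54,93]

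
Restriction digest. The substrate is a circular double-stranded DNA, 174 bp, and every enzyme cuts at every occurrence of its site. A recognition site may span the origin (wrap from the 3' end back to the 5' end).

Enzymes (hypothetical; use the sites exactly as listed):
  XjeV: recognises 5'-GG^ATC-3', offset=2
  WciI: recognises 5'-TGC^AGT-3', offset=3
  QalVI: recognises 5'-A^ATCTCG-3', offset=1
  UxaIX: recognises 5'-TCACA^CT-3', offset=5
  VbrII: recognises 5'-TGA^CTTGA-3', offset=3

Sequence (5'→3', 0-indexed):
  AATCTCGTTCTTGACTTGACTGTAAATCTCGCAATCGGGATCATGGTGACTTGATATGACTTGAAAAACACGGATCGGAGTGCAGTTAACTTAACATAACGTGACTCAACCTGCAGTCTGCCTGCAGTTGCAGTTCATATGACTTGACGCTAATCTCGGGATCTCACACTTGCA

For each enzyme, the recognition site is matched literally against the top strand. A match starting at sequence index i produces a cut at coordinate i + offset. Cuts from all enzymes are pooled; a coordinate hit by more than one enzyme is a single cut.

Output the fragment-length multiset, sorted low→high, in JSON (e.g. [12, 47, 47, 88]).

Scan for sites:
  XjeV (GGATC, off=2): starts [37, 71, 158] → cuts [39, 73, 160]
  WciI (TGCAGT, off=3): starts [80, 111, 122, 128] → cuts [83, 114, 125, 131]
  QalVI (AATCTCG, off=1): starts [0, 24, 151] → cuts [1, 25, 152]
  UxaIX (TCACACT, off=5): starts [163] → cuts [168]
  VbrII (TGACTTGA, off=3): starts [11, 46, 56, 139] → cuts [14, 49, 59, 142]

All cut coordinates (distinct, sorted): [1, 14, 25, 39, 49, 59, 73, 83, 114, 125, 131, 142, 152, 160, 168]

Fragments:
  1→14: 13 bp
  14→25: 11 bp
  25→39: 14 bp
  39→49: 10 bp
  49→59: 10 bp
  59→73: 14 bp
  73→83: 10 bp
  83→114: 31 bp
  114→125: 11 bp
  125→131: 6 bp
  131→142: 11 bp
  142→152: 10 bp
  152→160: 8 bp
  160→168: 8 bp
  168→1 (wrap): 174-168+1 = 7 bp

[6,7,8,8,10,10,10,10,11,11,11,13,14,14,31]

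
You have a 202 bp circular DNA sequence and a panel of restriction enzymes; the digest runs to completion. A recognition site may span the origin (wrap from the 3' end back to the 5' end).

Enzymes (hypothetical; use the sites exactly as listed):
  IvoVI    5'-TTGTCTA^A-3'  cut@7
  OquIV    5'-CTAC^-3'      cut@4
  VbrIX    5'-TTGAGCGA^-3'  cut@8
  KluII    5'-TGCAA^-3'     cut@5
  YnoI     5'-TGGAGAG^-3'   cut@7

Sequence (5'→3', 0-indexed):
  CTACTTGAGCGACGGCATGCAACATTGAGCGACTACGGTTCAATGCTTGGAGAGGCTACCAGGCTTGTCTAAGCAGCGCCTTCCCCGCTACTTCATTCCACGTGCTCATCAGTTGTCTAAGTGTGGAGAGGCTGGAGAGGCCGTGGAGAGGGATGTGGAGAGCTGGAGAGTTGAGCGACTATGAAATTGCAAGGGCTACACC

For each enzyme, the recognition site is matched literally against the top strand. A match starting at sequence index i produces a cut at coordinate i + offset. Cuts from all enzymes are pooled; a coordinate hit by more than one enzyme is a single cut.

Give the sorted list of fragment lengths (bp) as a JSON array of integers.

[4,5,7,7,8,8,8,9,10,10,11,11,12,12,14,18,20,28]

Site scan:
  IvoVI (TTGTCTAA, off=7): starts [64, 112] → cuts [71, 119]
  OquIV (CTAC, off=4): starts [0, 32, 55, 87, 195] → cuts [4, 36, 59, 91, 199]
  VbrIX (TTGAGCGA, off=8): starts [4, 24, 170] → cuts [12, 32, 178]
  KluII (TGCAA, off=5): starts [17, 187] → cuts [22, 192]
  YnoI (TGGAGAG, off=7): starts [47, 123, 132, 143, 155, 163] → cuts [54, 130, 139, 150, 162, 170]

Pooled cuts: [4, 12, 22, 32, 36, 54, 59, 71, 91, 119, 130, 139, 150, 162, 170, 178, 192, 199]

Fragments:
  4→12: 8 bp
  12→22: 10 bp
  22→32: 10 bp
  32→36: 4 bp
  36→54: 18 bp
  54→59: 5 bp
  59→71: 12 bp
  71→91: 20 bp
  91→119: 28 bp
  119→130: 11 bp
  130→139: 9 bp
  139→150: 11 bp
  150→162: 12 bp
  162→170: 8 bp
  170→178: 8 bp
  178→192: 14 bp
  192→199: 7 bp
  199→4 (wrap): 202-199+4 = 7 bp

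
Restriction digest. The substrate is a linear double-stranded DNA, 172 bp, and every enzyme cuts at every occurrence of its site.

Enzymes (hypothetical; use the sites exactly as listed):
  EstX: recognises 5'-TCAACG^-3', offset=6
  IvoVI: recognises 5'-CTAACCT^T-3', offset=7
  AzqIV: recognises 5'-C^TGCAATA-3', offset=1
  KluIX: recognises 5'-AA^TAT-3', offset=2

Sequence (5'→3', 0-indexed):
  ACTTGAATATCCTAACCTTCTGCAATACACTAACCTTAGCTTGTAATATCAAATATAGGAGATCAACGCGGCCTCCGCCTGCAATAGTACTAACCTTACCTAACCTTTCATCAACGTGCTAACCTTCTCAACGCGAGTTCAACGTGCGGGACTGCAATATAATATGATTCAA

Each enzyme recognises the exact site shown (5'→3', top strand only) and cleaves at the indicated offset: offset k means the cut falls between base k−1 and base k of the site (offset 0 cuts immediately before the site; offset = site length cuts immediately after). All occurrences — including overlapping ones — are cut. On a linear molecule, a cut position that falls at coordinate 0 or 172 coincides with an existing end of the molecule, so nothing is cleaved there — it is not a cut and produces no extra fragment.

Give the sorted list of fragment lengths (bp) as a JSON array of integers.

[2,5,5,7,7,8,8,9,10,10,10,10,11,11,11,15,16,17]

Site scan:
  EstX (TCAACG, off=6): starts [62, 110, 127, 138] → cuts [68, 116, 133, 144]
  IvoVI (CTAACCTT, off=7): starts [11, 29, 89, 99, 118] → cuts [18, 36, 96, 106, 125]
  AzqIV (CTGCAATA, off=1): starts [19, 78, 151] → cuts [20, 79, 152]
  KluIX (AATAT, off=2): starts [5, 44, 51, 155, 160] → cuts [7, 46, 53, 157, 162]

All cut coordinates (distinct, sorted): [7, 18, 20, 36, 46, 53, 68, 79, 96, 106, 116, 125, 133, 144, 152, 157, 162]

Fragment lengths:
  [0,7): 7 bp
  [7,18): 11 bp
  [18,20): 2 bp
  [20,36): 16 bp
  [36,46): 10 bp
  [46,53): 7 bp
  [53,68): 15 bp
  [68,79): 11 bp
  [79,96): 17 bp
  [96,106): 10 bp
  [106,116): 10 bp
  [116,125): 9 bp
  [125,133): 8 bp
  [133,144): 11 bp
  [144,152): 8 bp
  [152,157): 5 bp
  [157,162): 5 bp
  [162,172): 10 bp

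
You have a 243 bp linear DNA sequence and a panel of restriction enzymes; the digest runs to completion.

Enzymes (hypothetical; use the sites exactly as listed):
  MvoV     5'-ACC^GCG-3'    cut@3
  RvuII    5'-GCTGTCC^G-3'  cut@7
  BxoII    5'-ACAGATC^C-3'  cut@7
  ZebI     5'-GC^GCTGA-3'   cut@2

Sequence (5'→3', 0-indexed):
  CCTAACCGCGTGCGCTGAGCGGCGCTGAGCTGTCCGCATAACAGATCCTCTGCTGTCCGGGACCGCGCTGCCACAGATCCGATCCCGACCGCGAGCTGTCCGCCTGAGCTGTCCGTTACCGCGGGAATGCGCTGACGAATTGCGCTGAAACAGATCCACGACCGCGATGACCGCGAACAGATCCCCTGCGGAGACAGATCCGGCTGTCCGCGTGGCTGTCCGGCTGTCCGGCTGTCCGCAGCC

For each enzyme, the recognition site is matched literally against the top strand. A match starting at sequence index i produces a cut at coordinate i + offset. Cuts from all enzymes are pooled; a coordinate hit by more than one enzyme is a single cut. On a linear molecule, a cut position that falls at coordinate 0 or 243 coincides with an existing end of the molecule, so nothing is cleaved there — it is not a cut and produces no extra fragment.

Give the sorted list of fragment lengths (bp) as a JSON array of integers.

[6,6,6,6,7,7,8,8,9,9,10,10,11,11,11,11,12,12,12,13,13,13,15,17]

Site scan:
  MvoV ACCGCG/3: at [4, 61, 87, 117, 160, 169] ⇒ [7, 64, 90, 120, 163, 172]
  RvuII GCTGTCCG/7: at [28, 51, 94, 107, 202, 214, 222, 230] ⇒ [35, 58, 101, 114, 209, 221, 229, 237]
  BxoII ACAGATCC/7: at [40, 72, 149, 176, 193] ⇒ [47, 79, 156, 183, 200]
  ZebI GCGCTGA/2: at [11, 21, 128, 141] ⇒ [13, 23, 130, 143]

Pooled cuts: [7, 13, 23, 35, 47, 58, 64, 79, 90, 101, 114, 120, 130, 143, 156, 163, 172, 183, 200, 209, 221, 229, 237]

Fragments:
  [0,7): 7 bp
  [7,13): 6 bp
  [13,23): 10 bp
  [23,35): 12 bp
  [35,47): 12 bp
  [47,58): 11 bp
  [58,64): 6 bp
  [64,79): 15 bp
  [79,90): 11 bp
  [90,101): 11 bp
  [101,114): 13 bp
  [114,120): 6 bp
  [120,130): 10 bp
  [130,143): 13 bp
  [143,156): 13 bp
  [156,163): 7 bp
  [163,172): 9 bp
  [172,183): 11 bp
  [183,200): 17 bp
  [200,209): 9 bp
  [209,221): 12 bp
  [221,229): 8 bp
  [229,237): 8 bp
  [237,243): 6 bp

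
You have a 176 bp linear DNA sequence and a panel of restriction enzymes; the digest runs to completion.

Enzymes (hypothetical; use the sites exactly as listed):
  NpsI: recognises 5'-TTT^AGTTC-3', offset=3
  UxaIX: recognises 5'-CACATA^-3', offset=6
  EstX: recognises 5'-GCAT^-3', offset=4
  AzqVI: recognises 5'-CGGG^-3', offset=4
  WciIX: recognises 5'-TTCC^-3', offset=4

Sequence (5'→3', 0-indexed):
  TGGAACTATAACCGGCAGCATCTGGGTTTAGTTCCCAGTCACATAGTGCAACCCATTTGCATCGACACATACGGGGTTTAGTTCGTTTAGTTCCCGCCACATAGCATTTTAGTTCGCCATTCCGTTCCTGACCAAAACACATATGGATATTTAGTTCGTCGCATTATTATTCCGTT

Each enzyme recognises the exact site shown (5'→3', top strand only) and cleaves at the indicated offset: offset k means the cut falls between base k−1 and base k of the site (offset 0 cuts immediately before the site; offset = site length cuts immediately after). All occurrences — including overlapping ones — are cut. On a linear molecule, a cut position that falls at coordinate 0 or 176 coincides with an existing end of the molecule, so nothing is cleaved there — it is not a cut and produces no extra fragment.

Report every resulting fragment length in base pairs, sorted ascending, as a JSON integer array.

Per-enzyme occurrences:
  NpsI TTTAGTTC/3: at [26, 76, 85, 107, 149] ⇒ [29, 79, 88, 110, 152]
  UxaIX CACATA/6: at [39, 65, 97, 137] ⇒ [45, 71, 103, 143]
  EstX GCAT/4: at [17, 58, 103, 160] ⇒ [21, 62, 107, 164]
  AzqVI CGGG/4: at [71] ⇒ [75]
  WciIX TTCC/4: at [31, 90, 119, 124, 169] ⇒ [35, 94, 123, 128, 173]

All cut coordinates (distinct, sorted): [21, 29, 35, 45, 62, 71, 75, 79, 88, 94, 103, 107, 110, 123, 128, 143, 152, 164, 173]

Fragment lengths:
  [0,21): 21 bp
  [21,29): 8 bp
  [29,35): 6 bp
  [35,45): 10 bp
  [45,62): 17 bp
  [62,71): 9 bp
  [71,75): 4 bp
  [75,79): 4 bp
  [79,88): 9 bp
  [88,94): 6 bp
  [94,103): 9 bp
  [103,107): 4 bp
  [107,110): 3 bp
  [110,123): 13 bp
  [123,128): 5 bp
  [128,143): 15 bp
  [143,152): 9 bp
  [152,164): 12 bp
  [164,173): 9 bp
  [173,176): 3 bp

[3,3,4,4,4,5,6,6,8,9,9,9,9,9,10,12,13,15,17,21]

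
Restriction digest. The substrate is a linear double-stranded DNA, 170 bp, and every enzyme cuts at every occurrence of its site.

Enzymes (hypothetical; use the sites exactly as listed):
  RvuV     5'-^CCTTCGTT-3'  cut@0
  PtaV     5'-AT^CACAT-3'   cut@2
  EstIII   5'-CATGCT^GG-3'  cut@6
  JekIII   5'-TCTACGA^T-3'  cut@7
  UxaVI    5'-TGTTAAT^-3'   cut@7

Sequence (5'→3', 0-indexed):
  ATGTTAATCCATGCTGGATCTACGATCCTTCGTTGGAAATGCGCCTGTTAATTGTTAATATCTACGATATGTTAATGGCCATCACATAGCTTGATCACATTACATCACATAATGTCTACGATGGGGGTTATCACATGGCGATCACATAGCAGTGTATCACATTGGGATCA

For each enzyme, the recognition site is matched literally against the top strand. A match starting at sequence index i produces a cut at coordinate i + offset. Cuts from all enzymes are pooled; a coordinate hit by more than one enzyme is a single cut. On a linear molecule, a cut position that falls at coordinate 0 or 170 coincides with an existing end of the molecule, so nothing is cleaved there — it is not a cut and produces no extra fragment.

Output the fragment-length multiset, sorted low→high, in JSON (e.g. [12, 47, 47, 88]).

Per-enzyme occurrences:
  RvuV CCTTCGTT/0: at [26] ⇒ [26]
  PtaV ATCACAT/2: at [80, 93, 103, 129, 140, 155] ⇒ [82, 95, 105, 131, 142, 157]
  EstIII CATGCTGG/6: at [9] ⇒ [15]
  JekIII TCTACGAT/7: at [18, 60, 114] ⇒ [25, 67, 121]
  UxaVI TGTTAAT/7: at [1, 45, 52, 69] ⇒ [8, 52, 59, 76]

All cut coordinates (distinct, sorted): [8, 15, 25, 26, 52, 59, 67, 76, 82, 95, 105, 121, 131, 142, 157]

Fragment lengths:
  [0,8): 8 bp
  [8,15): 7 bp
  [15,25): 10 bp
  [25,26): 1 bp
  [26,52): 26 bp
  [52,59): 7 bp
  [59,67): 8 bp
  [67,76): 9 bp
  [76,82): 6 bp
  [82,95): 13 bp
  [95,105): 10 bp
  [105,121): 16 bp
  [121,131): 10 bp
  [131,142): 11 bp
  [142,157): 15 bp
  [157,170): 13 bp

[1,6,7,7,8,8,9,10,10,10,11,13,13,15,16,26]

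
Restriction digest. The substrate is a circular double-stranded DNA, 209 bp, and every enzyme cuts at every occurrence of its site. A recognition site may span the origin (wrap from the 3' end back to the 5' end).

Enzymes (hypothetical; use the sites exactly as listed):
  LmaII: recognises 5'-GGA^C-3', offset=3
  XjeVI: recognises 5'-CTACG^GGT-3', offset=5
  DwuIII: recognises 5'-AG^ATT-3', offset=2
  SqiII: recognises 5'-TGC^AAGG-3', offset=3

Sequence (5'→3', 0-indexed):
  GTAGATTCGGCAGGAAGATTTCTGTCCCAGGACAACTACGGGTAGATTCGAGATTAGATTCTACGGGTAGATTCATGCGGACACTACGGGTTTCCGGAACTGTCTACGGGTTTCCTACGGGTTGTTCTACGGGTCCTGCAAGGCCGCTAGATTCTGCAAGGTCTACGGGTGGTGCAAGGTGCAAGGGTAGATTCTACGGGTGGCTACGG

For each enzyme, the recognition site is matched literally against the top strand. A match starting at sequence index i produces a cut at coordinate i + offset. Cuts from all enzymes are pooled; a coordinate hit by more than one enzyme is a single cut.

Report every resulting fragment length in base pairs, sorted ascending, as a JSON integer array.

[5,5,5,5,7,7,7,7,8,8,8,8,8,8,10,10,11,11,11,12,13,15,20]

Site scan:
  LmaII (GGAC, off=3): starts [29, 78] → cuts [32, 81]
  XjeVI (CTACGGGT, off=5): starts [35, 60, 83, 103, 114, 126, 162, 193, 203] → cuts [40, 65, 88, 108, 119, 131, 167, 198, 208]
  DwuIII (AGATT, off=2): starts [2, 15, 43, 50, 55, 68, 148, 188] → cuts [4, 17, 45, 52, 57, 70, 150, 190]
  SqiII (TGCAAGG, off=3): starts [136, 154, 172, 179] → cuts [139, 157, 175, 182]

Pooled cuts: [4, 17, 32, 40, 45, 52, 57, 65, 70, 81, 88, 108, 119, 131, 139, 150, 157, 167, 175, 182, 190, 198, 208]

Fragments:
  4→17: 13 bp
  17→32: 15 bp
  32→40: 8 bp
  40→45: 5 bp
  45→52: 7 bp
  52→57: 5 bp
  57→65: 8 bp
  65→70: 5 bp
  70→81: 11 bp
  81→88: 7 bp
  88→108: 20 bp
  108→119: 11 bp
  119→131: 12 bp
  131→139: 8 bp
  139→150: 11 bp
  150→157: 7 bp
  157→167: 10 bp
  167→175: 8 bp
  175→182: 7 bp
  182→190: 8 bp
  190→198: 8 bp
  198→208: 10 bp
  208→4 (wrap): 209-208+4 = 5 bp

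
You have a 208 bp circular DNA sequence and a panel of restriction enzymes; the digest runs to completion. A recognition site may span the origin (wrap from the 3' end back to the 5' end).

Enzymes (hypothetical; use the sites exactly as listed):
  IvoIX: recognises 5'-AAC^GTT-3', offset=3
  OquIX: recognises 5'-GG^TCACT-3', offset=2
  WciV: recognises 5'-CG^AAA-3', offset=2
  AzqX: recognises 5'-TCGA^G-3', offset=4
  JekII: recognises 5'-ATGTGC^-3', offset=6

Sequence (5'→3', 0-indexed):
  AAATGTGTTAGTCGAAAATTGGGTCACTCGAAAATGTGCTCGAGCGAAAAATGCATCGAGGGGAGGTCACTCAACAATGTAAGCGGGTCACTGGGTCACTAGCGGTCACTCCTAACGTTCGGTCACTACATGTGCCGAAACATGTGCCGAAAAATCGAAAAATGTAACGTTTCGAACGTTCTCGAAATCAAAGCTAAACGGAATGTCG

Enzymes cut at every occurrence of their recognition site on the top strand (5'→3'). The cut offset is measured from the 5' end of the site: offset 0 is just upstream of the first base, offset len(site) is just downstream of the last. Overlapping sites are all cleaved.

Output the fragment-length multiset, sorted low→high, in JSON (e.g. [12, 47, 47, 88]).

Per-enzyme occurrences:
  IvoIX (AACGTT, off=3): starts [113, 165, 174] → cuts [116, 168, 177]
  OquIX (GGTCACT, off=2): starts [21, 64, 85, 93, 103, 120] → cuts [23, 66, 87, 95, 105, 122]
  WciV (CGAAA, off=2): starts [12, 28, 44, 135, 147, 155, 182, 206] → cuts [0, 14, 30, 46, 137, 149, 157, 184]
  AzqX (TCGAG, off=4): starts [39, 55] → cuts [43, 59]
  JekII (ATGTGC, off=6): starts [33, 129, 141] → cuts [39, 135, 147]

Pooled cuts: [0, 14, 23, 30, 39, 43, 46, 59, 66, 87, 95, 105, 116, 122, 135, 137, 147, 149, 157, 168, 177, 184]

Fragments:
  0→14: 14 bp
  14→23: 9 bp
  23→30: 7 bp
  30→39: 9 bp
  39→43: 4 bp
  43→46: 3 bp
  46→59: 13 bp
  59→66: 7 bp
  66→87: 21 bp
  87→95: 8 bp
  95→105: 10 bp
  105→116: 11 bp
  116→122: 6 bp
  122→135: 13 bp
  135→137: 2 bp
  137→147: 10 bp
  147→149: 2 bp
  149→157: 8 bp
  157→168: 11 bp
  168→177: 9 bp
  177→184: 7 bp
  184→0 (wrap): 208-184+0 = 24 bp

[2,2,3,4,6,7,7,7,8,8,9,9,9,10,10,11,11,13,13,14,21,24]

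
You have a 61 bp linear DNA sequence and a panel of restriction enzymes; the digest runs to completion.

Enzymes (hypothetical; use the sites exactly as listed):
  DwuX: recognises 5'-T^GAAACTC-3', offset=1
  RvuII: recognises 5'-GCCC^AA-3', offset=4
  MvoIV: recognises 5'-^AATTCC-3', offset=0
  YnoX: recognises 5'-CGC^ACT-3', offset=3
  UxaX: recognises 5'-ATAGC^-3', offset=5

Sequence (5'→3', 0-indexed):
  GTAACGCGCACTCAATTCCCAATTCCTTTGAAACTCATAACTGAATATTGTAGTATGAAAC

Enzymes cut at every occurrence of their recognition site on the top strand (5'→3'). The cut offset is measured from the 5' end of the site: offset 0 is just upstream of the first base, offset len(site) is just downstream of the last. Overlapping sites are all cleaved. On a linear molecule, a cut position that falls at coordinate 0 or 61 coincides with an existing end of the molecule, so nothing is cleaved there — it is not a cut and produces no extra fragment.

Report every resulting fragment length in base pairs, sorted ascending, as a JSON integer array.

Site scan:
  DwuX (TGAAACTC, off=1): starts [28] → cuts [29]
  RvuII (GCCCAA, off=4): no sites
  MvoIV (AATTCC, off=0): starts [13, 20] → cuts [13, 20]
  YnoX (CGCACT, off=3): starts [6] → cuts [9]
  UxaX (ATAGC, off=5): no sites

Pooled cuts: [9, 13, 20, 29]

Fragments:
  [0,9): 9 bp
  [9,13): 4 bp
  [13,20): 7 bp
  [20,29): 9 bp
  [29,61): 32 bp

[4,7,9,9,32]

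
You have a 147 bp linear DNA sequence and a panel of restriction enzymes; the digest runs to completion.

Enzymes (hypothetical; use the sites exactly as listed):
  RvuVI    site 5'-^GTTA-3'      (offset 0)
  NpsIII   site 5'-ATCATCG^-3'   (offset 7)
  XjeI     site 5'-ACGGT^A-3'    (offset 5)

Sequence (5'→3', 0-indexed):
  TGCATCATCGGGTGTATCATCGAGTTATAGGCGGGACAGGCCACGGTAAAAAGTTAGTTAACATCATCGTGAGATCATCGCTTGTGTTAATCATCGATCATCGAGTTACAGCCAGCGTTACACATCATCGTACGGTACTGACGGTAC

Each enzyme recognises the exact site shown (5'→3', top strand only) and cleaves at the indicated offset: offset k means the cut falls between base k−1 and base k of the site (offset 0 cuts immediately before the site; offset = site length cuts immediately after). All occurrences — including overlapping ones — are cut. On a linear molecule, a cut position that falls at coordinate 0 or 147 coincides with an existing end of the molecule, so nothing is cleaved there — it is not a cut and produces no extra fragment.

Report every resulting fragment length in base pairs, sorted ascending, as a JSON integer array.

[1,1,2,4,5,5,6,7,9,10,11,11,12,12,13,14,24]

Per-enzyme occurrences:
  RvuVI GTTA/0: at [23, 52, 56, 85, 104, 116] ⇒ [23, 52, 56, 85, 104, 116]
  NpsIII ATCATCG/7: at [3, 15, 62, 73, 89, 96, 123] ⇒ [10, 22, 69, 80, 96, 103, 130]
  XjeI ACGGTA/5: at [42, 131, 140] ⇒ [47, 136, 145]

Pooled cuts: [10, 22, 23, 47, 52, 56, 69, 80, 85, 96, 103, 104, 116, 130, 136, 145]

Fragments:
  [0,10): 10 bp
  [10,22): 12 bp
  [22,23): 1 bp
  [23,47): 24 bp
  [47,52): 5 bp
  [52,56): 4 bp
  [56,69): 13 bp
  [69,80): 11 bp
  [80,85): 5 bp
  [85,96): 11 bp
  [96,103): 7 bp
  [103,104): 1 bp
  [104,116): 12 bp
  [116,130): 14 bp
  [130,136): 6 bp
  [136,145): 9 bp
  [145,147): 2 bp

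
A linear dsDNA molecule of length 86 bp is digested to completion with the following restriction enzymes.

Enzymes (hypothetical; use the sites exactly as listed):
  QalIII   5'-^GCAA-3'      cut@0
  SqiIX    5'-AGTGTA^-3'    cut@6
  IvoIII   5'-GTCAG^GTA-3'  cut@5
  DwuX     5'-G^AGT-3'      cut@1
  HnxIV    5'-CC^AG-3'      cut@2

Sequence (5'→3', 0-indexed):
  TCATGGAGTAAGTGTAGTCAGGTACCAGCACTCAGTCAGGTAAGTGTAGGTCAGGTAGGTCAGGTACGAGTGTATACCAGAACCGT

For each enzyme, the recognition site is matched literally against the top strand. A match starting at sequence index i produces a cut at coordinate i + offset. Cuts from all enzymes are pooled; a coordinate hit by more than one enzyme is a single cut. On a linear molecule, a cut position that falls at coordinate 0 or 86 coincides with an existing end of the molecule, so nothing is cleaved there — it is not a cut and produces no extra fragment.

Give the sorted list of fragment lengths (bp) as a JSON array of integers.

[4,5,5,5,6,6,6,8,9,9,10,13]

Site scan:
  QalIII (GCAA, off=0): no sites
  SqiIX AGTGTA/6: at [10, 42, 68] ⇒ [16, 48, 74]
  IvoIII GTCAGGTA/5: at [16, 34, 49, 58] ⇒ [21, 39, 54, 63]
  DwuX GAGT/1: at [5, 67] ⇒ [6, 68]
  HnxIV CCAG/2: at [24, 76] ⇒ [26, 78]

Pooled cuts: [6, 16, 21, 26, 39, 48, 54, 63, 68, 74, 78]

Fragments:
  [0,6): 6 bp
  [6,16): 10 bp
  [16,21): 5 bp
  [21,26): 5 bp
  [26,39): 13 bp
  [39,48): 9 bp
  [48,54): 6 bp
  [54,63): 9 bp
  [63,68): 5 bp
  [68,74): 6 bp
  [74,78): 4 bp
  [78,86): 8 bp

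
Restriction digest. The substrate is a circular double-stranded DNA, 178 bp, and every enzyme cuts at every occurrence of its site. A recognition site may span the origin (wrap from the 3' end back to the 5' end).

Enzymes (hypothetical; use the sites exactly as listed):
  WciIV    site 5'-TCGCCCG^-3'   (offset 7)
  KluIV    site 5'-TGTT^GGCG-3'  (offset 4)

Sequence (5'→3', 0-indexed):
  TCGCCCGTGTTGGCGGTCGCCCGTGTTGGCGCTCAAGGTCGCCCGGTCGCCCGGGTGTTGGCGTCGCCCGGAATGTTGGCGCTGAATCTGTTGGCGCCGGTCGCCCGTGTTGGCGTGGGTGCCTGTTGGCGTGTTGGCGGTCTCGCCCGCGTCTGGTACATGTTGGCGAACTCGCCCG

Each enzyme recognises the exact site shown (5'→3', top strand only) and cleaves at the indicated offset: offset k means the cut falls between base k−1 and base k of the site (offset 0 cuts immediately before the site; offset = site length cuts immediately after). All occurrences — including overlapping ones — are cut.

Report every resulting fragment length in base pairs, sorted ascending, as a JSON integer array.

Site scan:
  WciIV TCGCCCG/7: at [0, 16, 38, 46, 63, 100, 142, 171] ⇒ [0, 7, 23, 45, 53, 70, 107, 149]
  KluIV TGTTGGCG/4: at [7, 23, 55, 73, 88, 107, 123, 131, 160] ⇒ [11, 27, 59, 77, 92, 111, 127, 135, 164]

Pooled cuts: [0, 7, 11, 23, 27, 45, 53, 59, 70, 77, 92, 107, 111, 127, 135, 149, 164]

Fragment lengths:
  0→7: 7 bp
  7→11: 4 bp
  11→23: 12 bp
  23→27: 4 bp
  27→45: 18 bp
  45→53: 8 bp
  53→59: 6 bp
  59→70: 11 bp
  70→77: 7 bp
  77→92: 15 bp
  92→107: 15 bp
  107→111: 4 bp
  111→127: 16 bp
  127→135: 8 bp
  135→149: 14 bp
  149→164: 15 bp
  164→0 (wrap): 178-164+0 = 14 bp

[4,4,4,6,7,7,8,8,11,12,14,14,15,15,15,16,18]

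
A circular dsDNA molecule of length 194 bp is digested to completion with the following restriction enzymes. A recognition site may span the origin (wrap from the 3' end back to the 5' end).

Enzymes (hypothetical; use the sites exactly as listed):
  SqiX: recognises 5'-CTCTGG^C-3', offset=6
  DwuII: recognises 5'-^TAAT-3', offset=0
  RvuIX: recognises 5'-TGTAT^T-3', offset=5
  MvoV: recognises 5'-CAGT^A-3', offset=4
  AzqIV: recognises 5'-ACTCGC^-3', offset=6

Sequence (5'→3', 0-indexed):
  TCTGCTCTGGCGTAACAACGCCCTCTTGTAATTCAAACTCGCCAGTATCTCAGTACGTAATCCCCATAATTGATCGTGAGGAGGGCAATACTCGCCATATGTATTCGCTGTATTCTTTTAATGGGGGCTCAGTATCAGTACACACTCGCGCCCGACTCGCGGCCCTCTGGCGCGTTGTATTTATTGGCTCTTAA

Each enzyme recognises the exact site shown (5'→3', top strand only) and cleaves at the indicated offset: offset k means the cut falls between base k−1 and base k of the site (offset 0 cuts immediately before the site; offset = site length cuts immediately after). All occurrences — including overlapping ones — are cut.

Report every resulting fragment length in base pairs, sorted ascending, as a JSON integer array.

Scan for sites:
  SqiX (CTCTGGC, off=6): starts [4, 164] → cuts [10, 170]
  DwuII (TAAT, off=0): starts [28, 57, 66, 118, 191] → cuts [28, 57, 66, 118, 191]
  RvuIX (TGTATT, off=5): starts [99, 108, 175] → cuts [104, 113, 180]
  MvoV (CAGTA, off=4): starts [42, 50, 129, 135] → cuts [46, 54, 133, 139]
  AzqIV (ACTCGC, off=6): starts [36, 89, 143, 154] → cuts [42, 95, 149, 160]

All cut coordinates (distinct, sorted): [10, 28, 42, 46, 54, 57, 66, 95, 104, 113, 118, 133, 139, 149, 160, 170, 180, 191]

Fragment lengths:
  10→28: 18 bp
  28→42: 14 bp
  42→46: 4 bp
  46→54: 8 bp
  54→57: 3 bp
  57→66: 9 bp
  66→95: 29 bp
  95→104: 9 bp
  104→113: 9 bp
  113→118: 5 bp
  118→133: 15 bp
  133→139: 6 bp
  139→149: 10 bp
  149→160: 11 bp
  160→170: 10 bp
  170→180: 10 bp
  180→191: 11 bp
  191→10 (wrap): 194-191+10 = 13 bp

[3,4,5,6,8,9,9,9,10,10,10,11,11,13,14,15,18,29]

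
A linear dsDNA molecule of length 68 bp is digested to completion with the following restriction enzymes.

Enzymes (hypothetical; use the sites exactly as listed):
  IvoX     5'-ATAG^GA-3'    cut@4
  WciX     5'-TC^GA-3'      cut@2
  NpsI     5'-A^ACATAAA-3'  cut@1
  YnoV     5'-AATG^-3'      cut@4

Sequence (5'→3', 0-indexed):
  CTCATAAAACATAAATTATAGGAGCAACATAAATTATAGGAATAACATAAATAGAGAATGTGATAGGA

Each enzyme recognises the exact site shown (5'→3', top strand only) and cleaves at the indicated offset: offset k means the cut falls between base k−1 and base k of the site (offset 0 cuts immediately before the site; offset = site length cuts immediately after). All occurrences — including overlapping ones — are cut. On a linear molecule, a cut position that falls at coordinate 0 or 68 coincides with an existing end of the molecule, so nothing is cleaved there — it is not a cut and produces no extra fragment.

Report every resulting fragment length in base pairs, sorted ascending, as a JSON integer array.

Per-enzyme occurrences:
  IvoX ATAGGA/4: at [17, 35, 62] ⇒ [21, 39, 66]
  WciX (TCGA, off=2): no sites
  NpsI AACATAAA/1: at [7, 25, 43] ⇒ [8, 26, 44]
  YnoV AATG/4: at [56] ⇒ [60]

Pooled cuts: [8, 21, 26, 39, 44, 60, 66]

Fragments:
  [0,8): 8 bp
  [8,21): 13 bp
  [21,26): 5 bp
  [26,39): 13 bp
  [39,44): 5 bp
  [44,60): 16 bp
  [60,66): 6 bp
  [66,68): 2 bp

[2,5,5,6,8,13,13,16]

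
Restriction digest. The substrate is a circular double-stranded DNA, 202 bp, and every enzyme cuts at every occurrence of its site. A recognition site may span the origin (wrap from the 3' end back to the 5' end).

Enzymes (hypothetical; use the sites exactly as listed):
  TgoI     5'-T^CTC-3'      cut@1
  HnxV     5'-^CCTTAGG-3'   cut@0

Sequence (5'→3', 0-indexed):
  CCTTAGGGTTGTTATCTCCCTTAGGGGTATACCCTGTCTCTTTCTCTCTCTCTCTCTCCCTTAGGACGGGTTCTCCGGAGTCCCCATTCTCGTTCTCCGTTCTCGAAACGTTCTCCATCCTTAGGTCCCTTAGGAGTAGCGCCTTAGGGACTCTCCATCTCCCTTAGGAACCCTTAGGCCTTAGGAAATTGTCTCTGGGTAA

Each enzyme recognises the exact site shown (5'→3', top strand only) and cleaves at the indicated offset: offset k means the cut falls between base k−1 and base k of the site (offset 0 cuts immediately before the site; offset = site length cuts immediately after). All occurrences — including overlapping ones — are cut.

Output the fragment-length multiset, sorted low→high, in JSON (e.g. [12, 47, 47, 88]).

Site scan:
  TgoI (TCTC, off=1): starts [14, 36, 42, 44, 46, 48, 50, 52, 54, 71, 87, 93, 100, 111, 151, 157, 191] → cuts [15, 37, 43, 45, 47, 49, 51, 53, 55, 72, 88, 94, 101, 112, 152, 158, 192]
  HnxV (CCTTAGG, off=0): starts [0, 18, 58, 118, 127, 141, 161, 171, 178] → cuts [0, 18, 58, 118, 127, 141, 161, 171, 178]

Pooled cuts: [0, 15, 18, 37, 43, 45, 47, 49, 51, 53, 55, 58, 72, 88, 94, 101, 112, 118, 127, 141, 152, 158, 161, 171, 178, 192]

Fragments:
  0→15: 15 bp
  15→18: 3 bp
  18→37: 19 bp
  37→43: 6 bp
  43→45: 2 bp
  45→47: 2 bp
  47→49: 2 bp
  49→51: 2 bp
  51→53: 2 bp
  53→55: 2 bp
  55→58: 3 bp
  58→72: 14 bp
  72→88: 16 bp
  88→94: 6 bp
  94→101: 7 bp
  101→112: 11 bp
  112→118: 6 bp
  118→127: 9 bp
  127→141: 14 bp
  141→152: 11 bp
  152→158: 6 bp
  158→161: 3 bp
  161→171: 10 bp
  171→178: 7 bp
  178→192: 14 bp
  192→0 (wrap): 202-192+0 = 10 bp

[2,2,2,2,2,2,3,3,3,6,6,6,6,7,7,9,10,10,11,11,14,14,14,15,16,19]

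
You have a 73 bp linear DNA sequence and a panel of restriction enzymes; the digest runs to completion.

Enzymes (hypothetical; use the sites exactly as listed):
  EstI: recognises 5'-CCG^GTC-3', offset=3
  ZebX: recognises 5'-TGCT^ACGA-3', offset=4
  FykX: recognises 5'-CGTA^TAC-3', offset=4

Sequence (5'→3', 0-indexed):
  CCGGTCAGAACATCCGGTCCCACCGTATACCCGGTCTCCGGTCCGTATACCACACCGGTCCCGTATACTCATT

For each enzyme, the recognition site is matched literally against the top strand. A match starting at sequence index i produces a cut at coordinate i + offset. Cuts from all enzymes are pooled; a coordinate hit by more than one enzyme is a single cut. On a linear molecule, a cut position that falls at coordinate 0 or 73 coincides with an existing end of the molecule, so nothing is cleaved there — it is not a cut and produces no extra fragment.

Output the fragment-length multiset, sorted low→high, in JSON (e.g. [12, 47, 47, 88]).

Per-enzyme occurrences:
  EstI CCGGTC/3: at [0, 13, 30, 37, 54] ⇒ [3, 16, 33, 40, 57]
  ZebX (TGCTACGA, off=4): no sites
  FykX CGTATAC/4: at [23, 43, 61] ⇒ [27, 47, 65]

Pooled cuts: [3, 16, 27, 33, 40, 47, 57, 65]

Fragment lengths:
  [0,3): 3 bp
  [3,16): 13 bp
  [16,27): 11 bp
  [27,33): 6 bp
  [33,40): 7 bp
  [40,47): 7 bp
  [47,57): 10 bp
  [57,65): 8 bp
  [65,73): 8 bp

[3,6,7,7,8,8,10,11,13]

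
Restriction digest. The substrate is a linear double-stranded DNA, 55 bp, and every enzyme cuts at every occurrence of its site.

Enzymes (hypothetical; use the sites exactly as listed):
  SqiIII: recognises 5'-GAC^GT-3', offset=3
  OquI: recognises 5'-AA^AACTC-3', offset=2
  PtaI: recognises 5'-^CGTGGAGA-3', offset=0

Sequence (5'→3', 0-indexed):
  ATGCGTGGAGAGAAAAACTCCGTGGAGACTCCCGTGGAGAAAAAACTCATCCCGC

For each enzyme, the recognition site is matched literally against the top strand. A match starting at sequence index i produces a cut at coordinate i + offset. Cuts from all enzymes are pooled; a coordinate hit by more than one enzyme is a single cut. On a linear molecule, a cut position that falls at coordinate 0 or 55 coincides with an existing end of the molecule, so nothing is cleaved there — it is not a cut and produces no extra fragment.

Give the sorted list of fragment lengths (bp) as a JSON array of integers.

Scan for sites:
  SqiIII (GACGT, off=3): no sites
  OquI (AAAACTC, off=2): starts [13, 41] → cuts [15, 43]
  PtaI (CGTGGAGA, off=0): starts [3, 20, 32] → cuts [3, 20, 32]

All cut coordinates (distinct, sorted): [3, 15, 20, 32, 43]

Fragment lengths:
  [0,3): 3 bp
  [3,15): 12 bp
  [15,20): 5 bp
  [20,32): 12 bp
  [32,43): 11 bp
  [43,55): 12 bp

[3,5,11,12,12,12]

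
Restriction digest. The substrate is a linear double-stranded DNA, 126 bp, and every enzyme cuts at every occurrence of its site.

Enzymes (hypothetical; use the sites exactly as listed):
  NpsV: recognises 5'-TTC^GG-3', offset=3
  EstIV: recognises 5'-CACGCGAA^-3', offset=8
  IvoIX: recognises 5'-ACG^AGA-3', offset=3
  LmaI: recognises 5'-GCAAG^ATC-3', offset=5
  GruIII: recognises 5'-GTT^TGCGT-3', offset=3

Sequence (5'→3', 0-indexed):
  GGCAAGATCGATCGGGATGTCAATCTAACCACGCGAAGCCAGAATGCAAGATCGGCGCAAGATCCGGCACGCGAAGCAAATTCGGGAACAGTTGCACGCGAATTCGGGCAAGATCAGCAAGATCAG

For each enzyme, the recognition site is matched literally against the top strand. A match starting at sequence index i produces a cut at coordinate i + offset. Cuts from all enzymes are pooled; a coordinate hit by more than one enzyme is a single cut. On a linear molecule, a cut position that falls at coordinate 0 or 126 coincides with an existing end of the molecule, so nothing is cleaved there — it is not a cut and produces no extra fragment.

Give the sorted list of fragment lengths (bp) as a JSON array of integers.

Per-enzyme occurrences:
  NpsV (TTCGG, off=3): starts [80, 102] → cuts [83, 105]
  EstIV (CACGCGAA, off=8): starts [29, 67, 94] → cuts [37, 75, 102]
  IvoIX (ACGAGA, off=3): no sites
  LmaI (GCAAGATC, off=5): starts [1, 45, 56, 107, 116] → cuts [6, 50, 61, 112, 121]
  GruIII (GTTTGCGT, off=3): no sites

All cut coordinates (distinct, sorted): [6, 37, 50, 61, 75, 83, 102, 105, 112, 121]

Fragments:
  [0,6): 6 bp
  [6,37): 31 bp
  [37,50): 13 bp
  [50,61): 11 bp
  [61,75): 14 bp
  [75,83): 8 bp
  [83,102): 19 bp
  [102,105): 3 bp
  [105,112): 7 bp
  [112,121): 9 bp
  [121,126): 5 bp

[3,5,6,7,8,9,11,13,14,19,31]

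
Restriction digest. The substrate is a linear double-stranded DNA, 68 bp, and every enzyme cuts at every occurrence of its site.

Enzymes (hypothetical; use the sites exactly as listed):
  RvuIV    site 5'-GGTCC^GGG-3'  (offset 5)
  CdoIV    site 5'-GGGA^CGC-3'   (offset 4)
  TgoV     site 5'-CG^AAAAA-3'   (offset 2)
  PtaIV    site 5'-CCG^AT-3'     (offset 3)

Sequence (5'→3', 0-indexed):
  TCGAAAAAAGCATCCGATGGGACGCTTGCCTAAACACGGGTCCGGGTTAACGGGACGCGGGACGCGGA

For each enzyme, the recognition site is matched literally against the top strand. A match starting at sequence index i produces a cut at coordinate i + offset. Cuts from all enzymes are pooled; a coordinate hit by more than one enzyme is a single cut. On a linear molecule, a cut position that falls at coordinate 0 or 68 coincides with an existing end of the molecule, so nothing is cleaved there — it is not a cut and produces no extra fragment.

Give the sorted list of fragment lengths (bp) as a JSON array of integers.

Site scan:
  RvuIV GGTCCGGG/5: at [38] ⇒ [43]
  CdoIV GGGACGC/4: at [18, 51, 58] ⇒ [22, 55, 62]
  TgoV CGAAAAA/2: at [1] ⇒ [3]
  PtaIV CCGAT/3: at [13] ⇒ [16]

All cut coordinates (distinct, sorted): [3, 16, 22, 43, 55, 62]

Fragment lengths:
  [0,3): 3 bp
  [3,16): 13 bp
  [16,22): 6 bp
  [22,43): 21 bp
  [43,55): 12 bp
  [55,62): 7 bp
  [62,68): 6 bp

[3,6,6,7,12,13,21]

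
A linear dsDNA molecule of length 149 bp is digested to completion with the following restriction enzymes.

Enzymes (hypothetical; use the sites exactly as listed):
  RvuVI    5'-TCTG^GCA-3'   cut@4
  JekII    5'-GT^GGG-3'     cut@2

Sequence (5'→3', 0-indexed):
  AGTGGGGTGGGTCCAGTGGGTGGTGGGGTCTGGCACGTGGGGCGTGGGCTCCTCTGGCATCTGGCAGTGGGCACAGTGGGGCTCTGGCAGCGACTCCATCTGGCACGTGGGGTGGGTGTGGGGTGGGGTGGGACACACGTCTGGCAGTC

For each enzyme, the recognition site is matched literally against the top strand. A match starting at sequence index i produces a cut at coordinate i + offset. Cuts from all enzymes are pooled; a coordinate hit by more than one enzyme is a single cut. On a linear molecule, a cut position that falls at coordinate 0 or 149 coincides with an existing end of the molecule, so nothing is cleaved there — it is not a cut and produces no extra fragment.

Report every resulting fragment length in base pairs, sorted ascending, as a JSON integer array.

Site scan:
  RvuVI TCTGGCA/4: at [28, 52, 59, 82, 98, 139] ⇒ [32, 56, 63, 86, 102, 143]
  JekII GTGGG/2: at [1, 6, 15, 22, 36, 43, 66, 75, 106, 111, 117, 122, 127] ⇒ [3, 8, 17, 24, 38, 45, 68, 77, 108, 113, 119, 124, 129]

All cut coordinates (distinct, sorted): [3, 8, 17, 24, 32, 38, 45, 56, 63, 68, 77, 86, 102, 108, 113, 119, 124, 129, 143]

Fragment lengths:
  [0,3): 3 bp
  [3,8): 5 bp
  [8,17): 9 bp
  [17,24): 7 bp
  [24,32): 8 bp
  [32,38): 6 bp
  [38,45): 7 bp
  [45,56): 11 bp
  [56,63): 7 bp
  [63,68): 5 bp
  [68,77): 9 bp
  [77,86): 9 bp
  [86,102): 16 bp
  [102,108): 6 bp
  [108,113): 5 bp
  [113,119): 6 bp
  [119,124): 5 bp
  [124,129): 5 bp
  [129,143): 14 bp
  [143,149): 6 bp

[3,5,5,5,5,5,6,6,6,6,7,7,7,8,9,9,9,11,14,16]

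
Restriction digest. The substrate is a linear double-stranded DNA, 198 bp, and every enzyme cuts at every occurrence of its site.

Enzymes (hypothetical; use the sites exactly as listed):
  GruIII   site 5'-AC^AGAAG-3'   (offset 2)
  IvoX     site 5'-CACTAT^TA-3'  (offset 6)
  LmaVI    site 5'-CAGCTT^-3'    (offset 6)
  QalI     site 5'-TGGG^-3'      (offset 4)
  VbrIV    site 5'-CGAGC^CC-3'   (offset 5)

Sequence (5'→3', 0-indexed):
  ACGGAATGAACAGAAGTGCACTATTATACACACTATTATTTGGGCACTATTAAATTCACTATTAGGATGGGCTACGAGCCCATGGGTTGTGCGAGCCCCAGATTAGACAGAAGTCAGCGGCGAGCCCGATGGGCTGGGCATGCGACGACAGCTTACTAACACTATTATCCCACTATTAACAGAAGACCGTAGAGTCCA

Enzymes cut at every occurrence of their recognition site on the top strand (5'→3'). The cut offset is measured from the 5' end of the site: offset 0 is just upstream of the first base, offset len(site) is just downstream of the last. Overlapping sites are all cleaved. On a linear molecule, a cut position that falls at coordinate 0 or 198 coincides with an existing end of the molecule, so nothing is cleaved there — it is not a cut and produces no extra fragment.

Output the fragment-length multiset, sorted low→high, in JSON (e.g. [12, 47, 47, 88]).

Scan for sites:
  GruIII (ACAGAAG, off=2): starts [9, 106, 178] → cuts [11, 108, 180]
  IvoX (CACTATTA, off=6): starts [18, 30, 44, 56, 159, 170] → cuts [24, 36, 50, 62, 165, 176]
  LmaVI (CAGCTT, off=6): starts [148] → cuts [154]
  QalI (TGGG, off=4): starts [40, 67, 82, 129, 134] → cuts [44, 71, 86, 133, 138]
  VbrIV (CGAGCCC, off=5): starts [74, 91, 120] → cuts [79, 96, 125]

Pooled cuts: [11, 24, 36, 44, 50, 62, 71, 79, 86, 96, 108, 125, 133, 138, 154, 165, 176, 180]

Fragments:
  [0,11): 11 bp
  [11,24): 13 bp
  [24,36): 12 bp
  [36,44): 8 bp
  [44,50): 6 bp
  [50,62): 12 bp
  [62,71): 9 bp
  [71,79): 8 bp
  [79,86): 7 bp
  [86,96): 10 bp
  [96,108): 12 bp
  [108,125): 17 bp
  [125,133): 8 bp
  [133,138): 5 bp
  [138,154): 16 bp
  [154,165): 11 bp
  [165,176): 11 bp
  [176,180): 4 bp
  [180,198): 18 bp

[4,5,6,7,8,8,8,9,10,11,11,11,12,12,12,13,16,17,18]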